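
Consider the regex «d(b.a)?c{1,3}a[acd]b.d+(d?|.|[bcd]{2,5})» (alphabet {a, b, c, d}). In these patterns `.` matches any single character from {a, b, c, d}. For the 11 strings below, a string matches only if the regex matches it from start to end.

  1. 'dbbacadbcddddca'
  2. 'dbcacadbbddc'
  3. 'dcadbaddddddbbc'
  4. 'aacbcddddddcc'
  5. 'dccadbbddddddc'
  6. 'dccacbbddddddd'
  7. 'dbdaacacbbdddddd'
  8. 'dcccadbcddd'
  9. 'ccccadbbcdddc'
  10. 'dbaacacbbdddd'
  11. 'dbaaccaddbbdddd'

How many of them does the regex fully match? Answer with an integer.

1 → no match
2. 'dbcacadbbddc' → match
3 → match
4 → no match — must start with 'd'
5 → match
6 → match
7 → no match
8. 'dcccadbcddd' → match
9 → no match — must start with 'd'
10 → match
11 → no match
Total matched: 6

6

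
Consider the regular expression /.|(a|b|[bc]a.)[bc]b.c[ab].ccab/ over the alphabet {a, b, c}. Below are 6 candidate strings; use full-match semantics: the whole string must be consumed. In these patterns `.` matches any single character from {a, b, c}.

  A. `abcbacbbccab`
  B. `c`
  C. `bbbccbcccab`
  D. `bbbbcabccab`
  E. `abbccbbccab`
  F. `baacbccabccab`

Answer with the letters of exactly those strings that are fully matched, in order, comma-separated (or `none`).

A → no match
B → match
C → match
D → match
E → match
F → match

B, C, D, E, F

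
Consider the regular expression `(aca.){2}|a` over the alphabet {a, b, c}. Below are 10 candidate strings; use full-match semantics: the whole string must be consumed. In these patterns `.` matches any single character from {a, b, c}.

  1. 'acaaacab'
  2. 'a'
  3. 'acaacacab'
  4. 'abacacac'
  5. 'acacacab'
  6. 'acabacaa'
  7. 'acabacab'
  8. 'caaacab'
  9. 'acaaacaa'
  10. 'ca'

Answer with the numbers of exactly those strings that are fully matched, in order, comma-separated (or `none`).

1 → match
2 → match
3 → no match
4 → no match
5 → match
6 → match
7 → match
8 → no match
9 → match
10 → no match

1, 2, 5, 6, 7, 9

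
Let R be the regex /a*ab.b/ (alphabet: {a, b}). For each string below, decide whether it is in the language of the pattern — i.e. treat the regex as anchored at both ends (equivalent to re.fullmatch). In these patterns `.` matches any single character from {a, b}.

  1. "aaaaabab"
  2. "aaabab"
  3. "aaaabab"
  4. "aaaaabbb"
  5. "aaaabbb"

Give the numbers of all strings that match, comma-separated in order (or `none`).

1, 2, 3, 4, 5

1 → match
2 → match
3 → match
4 → match
5 → match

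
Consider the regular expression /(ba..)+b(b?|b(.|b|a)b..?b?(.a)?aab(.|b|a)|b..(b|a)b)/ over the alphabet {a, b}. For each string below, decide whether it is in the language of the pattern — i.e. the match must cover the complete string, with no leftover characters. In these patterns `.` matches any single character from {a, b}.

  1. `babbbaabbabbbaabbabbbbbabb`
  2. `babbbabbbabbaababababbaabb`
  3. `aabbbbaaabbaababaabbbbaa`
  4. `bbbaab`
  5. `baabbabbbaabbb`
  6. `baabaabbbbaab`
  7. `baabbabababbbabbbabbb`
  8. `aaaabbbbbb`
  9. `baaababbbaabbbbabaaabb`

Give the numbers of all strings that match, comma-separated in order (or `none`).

1 → match
2 → no match
3 → no match — must start with `ba`
4 → no match — must start with `ba`
5 → match
6 → no match
7 → match
8 → no match — must start with `ba`
9 → no match

1, 5, 7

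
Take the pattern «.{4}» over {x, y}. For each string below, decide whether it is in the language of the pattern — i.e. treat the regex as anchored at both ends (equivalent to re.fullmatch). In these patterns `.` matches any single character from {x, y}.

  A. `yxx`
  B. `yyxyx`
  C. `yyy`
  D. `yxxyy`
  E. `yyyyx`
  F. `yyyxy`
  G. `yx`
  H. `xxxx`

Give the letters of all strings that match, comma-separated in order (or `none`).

H

A → no match
B → no match
C → no match
D → no match
E → no match
F → no match
G → no match
H → match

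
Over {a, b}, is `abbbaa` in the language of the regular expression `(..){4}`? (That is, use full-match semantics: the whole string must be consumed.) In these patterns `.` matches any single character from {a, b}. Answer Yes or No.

No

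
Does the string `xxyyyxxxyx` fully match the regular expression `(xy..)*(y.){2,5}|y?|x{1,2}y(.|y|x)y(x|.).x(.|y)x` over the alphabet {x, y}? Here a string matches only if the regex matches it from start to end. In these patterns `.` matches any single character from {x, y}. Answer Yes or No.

Yes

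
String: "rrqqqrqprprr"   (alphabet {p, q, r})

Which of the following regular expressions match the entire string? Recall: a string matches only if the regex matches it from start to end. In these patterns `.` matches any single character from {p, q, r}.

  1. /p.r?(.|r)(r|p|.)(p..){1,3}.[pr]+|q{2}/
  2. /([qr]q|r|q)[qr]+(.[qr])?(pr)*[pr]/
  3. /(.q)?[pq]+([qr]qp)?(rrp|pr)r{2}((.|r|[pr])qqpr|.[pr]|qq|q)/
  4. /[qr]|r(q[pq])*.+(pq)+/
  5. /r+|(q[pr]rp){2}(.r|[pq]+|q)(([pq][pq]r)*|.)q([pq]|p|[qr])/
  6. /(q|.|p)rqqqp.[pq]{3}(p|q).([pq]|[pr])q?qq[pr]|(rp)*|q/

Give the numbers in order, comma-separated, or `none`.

2

1 → no match
2 → match
3 → no match
4 → no match
5 → no match
6 → no match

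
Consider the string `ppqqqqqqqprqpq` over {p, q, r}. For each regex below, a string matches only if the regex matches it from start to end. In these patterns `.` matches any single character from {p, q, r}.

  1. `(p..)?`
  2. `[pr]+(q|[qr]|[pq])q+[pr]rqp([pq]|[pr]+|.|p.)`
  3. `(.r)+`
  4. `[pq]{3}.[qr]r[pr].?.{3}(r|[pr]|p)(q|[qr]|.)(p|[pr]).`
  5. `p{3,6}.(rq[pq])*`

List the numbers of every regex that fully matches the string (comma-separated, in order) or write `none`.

2

1 → no match
2 → match
3 → no match — must end with `r`
4 → no match
5 → no match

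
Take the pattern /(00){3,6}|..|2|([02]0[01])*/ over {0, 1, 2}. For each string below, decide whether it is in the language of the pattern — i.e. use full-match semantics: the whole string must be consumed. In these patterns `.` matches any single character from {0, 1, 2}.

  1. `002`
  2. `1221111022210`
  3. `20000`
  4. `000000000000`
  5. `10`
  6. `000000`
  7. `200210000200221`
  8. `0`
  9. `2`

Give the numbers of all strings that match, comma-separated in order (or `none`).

1 → no match
2 → no match
3 → no match
4 → match
5 → match
6 → match
7 → no match
8 → no match
9 → match

4, 5, 6, 9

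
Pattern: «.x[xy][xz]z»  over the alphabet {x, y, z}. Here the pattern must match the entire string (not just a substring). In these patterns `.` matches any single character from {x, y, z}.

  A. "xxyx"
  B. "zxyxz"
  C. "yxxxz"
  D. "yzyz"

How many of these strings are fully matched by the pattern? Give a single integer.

2

A → no match — must end with "z"
B → match
C → match
D → no match
Total matched: 2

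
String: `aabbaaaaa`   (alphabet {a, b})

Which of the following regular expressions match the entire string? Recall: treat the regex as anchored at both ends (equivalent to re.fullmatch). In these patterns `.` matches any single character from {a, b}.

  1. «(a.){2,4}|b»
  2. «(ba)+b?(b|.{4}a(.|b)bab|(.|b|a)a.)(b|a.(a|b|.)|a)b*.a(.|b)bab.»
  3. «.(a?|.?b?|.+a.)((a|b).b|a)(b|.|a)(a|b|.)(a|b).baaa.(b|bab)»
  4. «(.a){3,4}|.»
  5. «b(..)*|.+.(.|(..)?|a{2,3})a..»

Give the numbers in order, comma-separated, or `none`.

1 → no match
2 → no match — must start with `ba`
3 → no match
4 → no match
5 → match

5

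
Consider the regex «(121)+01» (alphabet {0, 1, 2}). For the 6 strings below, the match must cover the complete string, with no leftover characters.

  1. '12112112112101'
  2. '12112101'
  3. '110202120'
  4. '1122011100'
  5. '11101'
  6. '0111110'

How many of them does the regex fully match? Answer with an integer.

2

1 → match
2 → match
3 → no match — must start with '121'
4 → no match — must start with '121'
5 → no match — must start with '121'
6 → no match — must start with '121'
Total matched: 2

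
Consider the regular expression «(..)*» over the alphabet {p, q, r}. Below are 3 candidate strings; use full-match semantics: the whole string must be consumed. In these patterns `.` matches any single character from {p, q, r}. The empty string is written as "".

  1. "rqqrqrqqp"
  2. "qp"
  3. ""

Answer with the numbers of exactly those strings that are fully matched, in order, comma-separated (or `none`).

1 → no match
2 → match
3 → match

2, 3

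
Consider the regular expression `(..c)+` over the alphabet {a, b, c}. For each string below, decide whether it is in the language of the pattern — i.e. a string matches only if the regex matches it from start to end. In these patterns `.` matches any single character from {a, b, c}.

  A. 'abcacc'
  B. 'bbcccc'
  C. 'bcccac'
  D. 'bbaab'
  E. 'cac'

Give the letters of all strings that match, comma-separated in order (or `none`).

A, B, C, E

A → match
B → match
C → match
D → no match — must end with 'c'
E → match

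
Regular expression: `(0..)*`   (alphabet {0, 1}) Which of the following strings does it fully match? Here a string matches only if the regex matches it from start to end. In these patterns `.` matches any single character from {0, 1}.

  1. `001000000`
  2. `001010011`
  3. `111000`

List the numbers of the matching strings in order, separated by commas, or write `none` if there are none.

1, 2

1 → match
2 → match
3 → no match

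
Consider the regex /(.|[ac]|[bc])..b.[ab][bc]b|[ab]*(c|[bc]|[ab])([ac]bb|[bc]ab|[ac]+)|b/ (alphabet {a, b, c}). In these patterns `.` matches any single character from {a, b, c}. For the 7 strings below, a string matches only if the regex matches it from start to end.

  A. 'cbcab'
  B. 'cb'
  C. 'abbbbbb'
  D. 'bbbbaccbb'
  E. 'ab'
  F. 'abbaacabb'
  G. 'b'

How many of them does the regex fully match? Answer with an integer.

A → no match
B → no match
C → no match
D → match
E → no match
F → match
G → match
Total matched: 3

3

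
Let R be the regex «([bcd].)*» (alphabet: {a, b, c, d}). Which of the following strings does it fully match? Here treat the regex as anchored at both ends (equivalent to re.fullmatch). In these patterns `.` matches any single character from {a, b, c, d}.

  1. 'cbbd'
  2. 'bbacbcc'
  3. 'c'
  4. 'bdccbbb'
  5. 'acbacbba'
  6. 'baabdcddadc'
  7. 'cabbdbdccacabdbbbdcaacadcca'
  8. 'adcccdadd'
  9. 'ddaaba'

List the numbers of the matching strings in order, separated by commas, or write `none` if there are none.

1 → match
2 → no match
3 → no match
4 → no match
5 → no match
6 → no match
7 → no match
8 → no match
9 → no match

1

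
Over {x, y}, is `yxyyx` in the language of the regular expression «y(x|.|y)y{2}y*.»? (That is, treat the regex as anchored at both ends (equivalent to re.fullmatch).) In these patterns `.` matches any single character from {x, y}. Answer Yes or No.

Yes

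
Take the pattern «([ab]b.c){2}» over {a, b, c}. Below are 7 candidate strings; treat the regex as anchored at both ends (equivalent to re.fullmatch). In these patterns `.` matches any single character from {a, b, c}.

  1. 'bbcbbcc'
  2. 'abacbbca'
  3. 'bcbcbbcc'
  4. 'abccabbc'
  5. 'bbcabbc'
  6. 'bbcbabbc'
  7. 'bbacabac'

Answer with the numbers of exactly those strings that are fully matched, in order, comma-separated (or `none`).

4, 7

1 → no match
2 → no match — must end with 'c'
3 → no match
4 → match
5 → no match
6 → no match
7 → match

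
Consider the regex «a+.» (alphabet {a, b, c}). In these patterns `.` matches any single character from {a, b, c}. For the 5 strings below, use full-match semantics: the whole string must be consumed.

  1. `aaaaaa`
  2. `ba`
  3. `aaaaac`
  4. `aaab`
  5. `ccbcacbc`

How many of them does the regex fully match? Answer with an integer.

3

1 → match
2 → no match — must start with `a`
3 → match
4 → match
5 → no match — must start with `a`
Total matched: 3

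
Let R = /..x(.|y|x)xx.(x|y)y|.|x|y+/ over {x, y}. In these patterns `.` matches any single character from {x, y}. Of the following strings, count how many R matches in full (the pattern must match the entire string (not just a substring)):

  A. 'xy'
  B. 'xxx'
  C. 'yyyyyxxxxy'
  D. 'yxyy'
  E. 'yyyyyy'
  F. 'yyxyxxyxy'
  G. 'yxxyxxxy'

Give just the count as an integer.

2

A → no match
B → no match
C → no match
D → no match
E → match
F → match
G → no match
Total matched: 2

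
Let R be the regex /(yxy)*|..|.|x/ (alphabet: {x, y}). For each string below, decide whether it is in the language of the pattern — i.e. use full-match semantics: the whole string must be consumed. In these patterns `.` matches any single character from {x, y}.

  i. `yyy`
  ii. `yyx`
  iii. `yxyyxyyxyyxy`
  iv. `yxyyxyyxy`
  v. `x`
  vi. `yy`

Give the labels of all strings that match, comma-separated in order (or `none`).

iii, iv, v, vi

i → no match
ii → no match
iii → match
iv → match
v → match
vi → match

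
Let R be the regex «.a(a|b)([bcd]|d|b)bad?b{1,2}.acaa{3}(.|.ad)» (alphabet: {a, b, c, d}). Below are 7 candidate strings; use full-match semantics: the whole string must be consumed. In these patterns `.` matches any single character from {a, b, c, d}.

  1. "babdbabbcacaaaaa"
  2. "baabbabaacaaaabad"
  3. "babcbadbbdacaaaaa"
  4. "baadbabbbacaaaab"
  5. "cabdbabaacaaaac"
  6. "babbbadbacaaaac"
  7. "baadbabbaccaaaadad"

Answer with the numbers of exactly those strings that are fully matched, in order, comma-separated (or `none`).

1 → match
2 → match
3 → match
4 → match
5 → match
6 → no match
7 → no match

1, 2, 3, 4, 5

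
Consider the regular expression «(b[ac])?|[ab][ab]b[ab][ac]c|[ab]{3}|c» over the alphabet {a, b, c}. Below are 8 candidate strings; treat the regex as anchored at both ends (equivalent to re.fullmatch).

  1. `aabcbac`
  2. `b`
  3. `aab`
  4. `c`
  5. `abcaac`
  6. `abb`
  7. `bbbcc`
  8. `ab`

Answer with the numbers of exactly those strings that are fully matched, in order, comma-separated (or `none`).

1. `aabcbac` → no match
2. `b` → no match
3. `aab` → match
4. `c` → match
5. `abcaac` → no match
6. `abb` → match
7. `bbbcc` → no match
8. `ab` → no match

3, 4, 6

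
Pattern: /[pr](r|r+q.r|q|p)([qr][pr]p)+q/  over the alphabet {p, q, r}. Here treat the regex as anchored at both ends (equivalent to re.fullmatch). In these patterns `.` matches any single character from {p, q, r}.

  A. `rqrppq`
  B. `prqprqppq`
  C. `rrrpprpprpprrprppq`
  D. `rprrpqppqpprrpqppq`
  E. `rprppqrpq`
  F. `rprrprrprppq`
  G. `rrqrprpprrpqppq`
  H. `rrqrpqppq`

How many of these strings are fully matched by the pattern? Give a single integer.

A → match
B → match
C → match
D → match
E → match
F → match
G → match
H → match
Total matched: 8

8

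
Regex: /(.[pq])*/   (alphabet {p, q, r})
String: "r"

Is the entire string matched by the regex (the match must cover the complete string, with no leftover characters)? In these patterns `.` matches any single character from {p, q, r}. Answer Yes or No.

No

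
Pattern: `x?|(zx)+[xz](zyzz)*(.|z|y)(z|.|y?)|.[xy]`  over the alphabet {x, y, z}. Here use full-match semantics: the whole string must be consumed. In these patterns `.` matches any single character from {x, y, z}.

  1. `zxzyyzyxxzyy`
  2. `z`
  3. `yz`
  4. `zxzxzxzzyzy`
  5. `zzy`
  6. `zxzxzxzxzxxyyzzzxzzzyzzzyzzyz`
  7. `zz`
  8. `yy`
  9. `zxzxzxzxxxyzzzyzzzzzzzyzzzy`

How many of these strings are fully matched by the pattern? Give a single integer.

1 → no match
2 → no match
3 → no match
4 → no match
5 → no match
6 → no match
7 → no match
8 → match
9 → no match
Total matched: 1

1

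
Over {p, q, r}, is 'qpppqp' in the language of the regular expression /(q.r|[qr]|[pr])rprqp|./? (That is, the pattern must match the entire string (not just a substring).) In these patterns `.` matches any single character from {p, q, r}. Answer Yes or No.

No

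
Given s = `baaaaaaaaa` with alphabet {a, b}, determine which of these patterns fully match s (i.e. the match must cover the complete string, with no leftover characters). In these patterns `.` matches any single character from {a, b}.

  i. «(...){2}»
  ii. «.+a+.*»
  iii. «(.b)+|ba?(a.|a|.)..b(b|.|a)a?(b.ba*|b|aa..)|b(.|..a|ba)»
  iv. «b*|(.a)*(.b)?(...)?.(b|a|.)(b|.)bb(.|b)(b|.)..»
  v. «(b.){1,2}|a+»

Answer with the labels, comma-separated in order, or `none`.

ii

i → no match
ii → match
iii → no match
iv → no match
v → no match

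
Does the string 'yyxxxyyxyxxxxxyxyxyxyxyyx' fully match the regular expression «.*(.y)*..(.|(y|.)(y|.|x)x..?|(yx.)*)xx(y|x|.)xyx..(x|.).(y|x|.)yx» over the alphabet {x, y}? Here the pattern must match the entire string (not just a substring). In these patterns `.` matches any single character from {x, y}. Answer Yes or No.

Yes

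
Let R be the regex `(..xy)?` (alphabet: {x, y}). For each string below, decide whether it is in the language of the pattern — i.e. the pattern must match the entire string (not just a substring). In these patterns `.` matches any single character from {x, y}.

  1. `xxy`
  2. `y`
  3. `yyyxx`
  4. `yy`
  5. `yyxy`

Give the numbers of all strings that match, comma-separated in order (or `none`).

5

1 → no match
2 → no match
3 → no match
4 → no match
5 → match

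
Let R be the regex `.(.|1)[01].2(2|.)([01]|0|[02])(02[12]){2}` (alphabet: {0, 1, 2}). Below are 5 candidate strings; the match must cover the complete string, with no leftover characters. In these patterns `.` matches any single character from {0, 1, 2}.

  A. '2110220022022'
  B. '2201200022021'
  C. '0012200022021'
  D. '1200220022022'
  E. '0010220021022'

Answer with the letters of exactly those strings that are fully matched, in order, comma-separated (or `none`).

A → match
B → match
C → match
D → match
E → match

A, B, C, D, E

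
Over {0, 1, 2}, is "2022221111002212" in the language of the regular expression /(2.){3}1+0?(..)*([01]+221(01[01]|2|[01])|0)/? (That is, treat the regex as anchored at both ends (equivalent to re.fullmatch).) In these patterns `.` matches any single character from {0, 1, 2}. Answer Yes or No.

Yes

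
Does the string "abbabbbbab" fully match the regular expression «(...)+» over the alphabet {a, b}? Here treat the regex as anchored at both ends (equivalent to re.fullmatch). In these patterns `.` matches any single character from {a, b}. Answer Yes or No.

No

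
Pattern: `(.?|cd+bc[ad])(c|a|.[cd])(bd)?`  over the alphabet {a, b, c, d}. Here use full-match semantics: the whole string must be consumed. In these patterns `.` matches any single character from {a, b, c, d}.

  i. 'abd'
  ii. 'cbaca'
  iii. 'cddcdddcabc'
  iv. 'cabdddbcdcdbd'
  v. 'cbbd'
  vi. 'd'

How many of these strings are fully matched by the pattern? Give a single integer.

i → match
ii → no match
iii → no match
iv → no match
v → no match
vi → no match
Total matched: 1

1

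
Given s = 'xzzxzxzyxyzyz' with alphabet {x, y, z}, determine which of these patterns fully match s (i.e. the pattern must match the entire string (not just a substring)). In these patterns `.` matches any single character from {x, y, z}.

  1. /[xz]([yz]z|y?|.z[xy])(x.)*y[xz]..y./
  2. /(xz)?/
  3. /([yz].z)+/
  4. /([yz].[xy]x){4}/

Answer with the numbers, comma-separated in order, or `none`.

1

1 → match
2 → no match
3 → no match
4 → no match — must end with 'x'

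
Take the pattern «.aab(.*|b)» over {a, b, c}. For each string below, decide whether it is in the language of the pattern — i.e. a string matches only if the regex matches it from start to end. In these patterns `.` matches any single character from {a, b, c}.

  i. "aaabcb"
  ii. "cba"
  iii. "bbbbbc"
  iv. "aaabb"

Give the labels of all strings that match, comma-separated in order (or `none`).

i → match
ii → no match
iii → no match
iv → match

i, iv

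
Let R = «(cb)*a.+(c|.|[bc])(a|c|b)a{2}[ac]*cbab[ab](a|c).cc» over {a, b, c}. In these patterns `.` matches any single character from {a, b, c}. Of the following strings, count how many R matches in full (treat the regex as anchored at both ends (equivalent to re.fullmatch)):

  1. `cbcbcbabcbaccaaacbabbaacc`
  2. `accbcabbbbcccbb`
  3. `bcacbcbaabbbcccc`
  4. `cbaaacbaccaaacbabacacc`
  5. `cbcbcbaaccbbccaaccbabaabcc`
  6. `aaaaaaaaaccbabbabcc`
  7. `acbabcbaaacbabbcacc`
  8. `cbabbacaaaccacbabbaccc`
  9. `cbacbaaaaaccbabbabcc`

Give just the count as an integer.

7

1 → match
2 → no match — must end with `cc`
3 → no match
4 → match
5 → match
6 → match
7 → match
8 → match
9 → match
Total matched: 7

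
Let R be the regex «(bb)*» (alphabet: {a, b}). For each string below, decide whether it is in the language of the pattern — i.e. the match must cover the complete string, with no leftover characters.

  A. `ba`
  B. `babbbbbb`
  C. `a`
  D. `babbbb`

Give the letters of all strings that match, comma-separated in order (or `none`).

A → no match
B → no match
C → no match
D → no match

none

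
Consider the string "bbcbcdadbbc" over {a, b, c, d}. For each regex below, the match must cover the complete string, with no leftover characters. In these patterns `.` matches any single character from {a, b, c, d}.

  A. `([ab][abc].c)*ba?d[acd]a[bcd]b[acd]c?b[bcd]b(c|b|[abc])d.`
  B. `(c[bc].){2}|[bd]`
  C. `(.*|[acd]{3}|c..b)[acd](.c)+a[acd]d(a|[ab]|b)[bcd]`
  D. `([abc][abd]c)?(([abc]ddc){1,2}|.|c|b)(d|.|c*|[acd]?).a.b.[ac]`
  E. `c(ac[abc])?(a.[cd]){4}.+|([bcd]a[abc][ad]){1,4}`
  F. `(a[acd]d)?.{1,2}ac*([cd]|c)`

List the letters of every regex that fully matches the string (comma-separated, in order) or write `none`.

A → no match
B → no match
C → no match
D → match
E → no match
F → no match

D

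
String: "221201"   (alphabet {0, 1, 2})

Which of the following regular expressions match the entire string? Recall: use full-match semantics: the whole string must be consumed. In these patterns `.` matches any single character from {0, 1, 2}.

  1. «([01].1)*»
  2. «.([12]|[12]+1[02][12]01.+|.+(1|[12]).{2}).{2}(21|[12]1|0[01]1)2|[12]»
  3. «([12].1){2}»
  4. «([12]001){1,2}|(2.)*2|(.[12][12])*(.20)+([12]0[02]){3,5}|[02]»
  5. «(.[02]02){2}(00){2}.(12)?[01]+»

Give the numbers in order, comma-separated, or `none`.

1 → no match
2 → no match
3 → match
4 → no match
5 → no match

3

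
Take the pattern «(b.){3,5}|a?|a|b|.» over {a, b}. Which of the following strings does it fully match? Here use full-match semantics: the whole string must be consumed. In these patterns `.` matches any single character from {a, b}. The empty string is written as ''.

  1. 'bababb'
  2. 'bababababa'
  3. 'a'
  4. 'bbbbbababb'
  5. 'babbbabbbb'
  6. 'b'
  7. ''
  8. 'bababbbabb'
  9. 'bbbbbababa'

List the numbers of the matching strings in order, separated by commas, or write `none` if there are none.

1 → match
2 → match
3 → match
4 → match
5 → match
6 → match
7 → match
8 → match
9 → match

1, 2, 3, 4, 5, 6, 7, 8, 9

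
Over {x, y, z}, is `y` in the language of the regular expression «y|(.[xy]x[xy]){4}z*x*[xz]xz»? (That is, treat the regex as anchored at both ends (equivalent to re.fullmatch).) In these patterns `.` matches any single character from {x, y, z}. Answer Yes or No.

Yes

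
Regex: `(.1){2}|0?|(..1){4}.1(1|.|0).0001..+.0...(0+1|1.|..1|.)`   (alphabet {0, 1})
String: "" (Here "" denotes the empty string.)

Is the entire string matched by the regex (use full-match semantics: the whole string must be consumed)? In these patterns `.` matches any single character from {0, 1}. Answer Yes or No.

Yes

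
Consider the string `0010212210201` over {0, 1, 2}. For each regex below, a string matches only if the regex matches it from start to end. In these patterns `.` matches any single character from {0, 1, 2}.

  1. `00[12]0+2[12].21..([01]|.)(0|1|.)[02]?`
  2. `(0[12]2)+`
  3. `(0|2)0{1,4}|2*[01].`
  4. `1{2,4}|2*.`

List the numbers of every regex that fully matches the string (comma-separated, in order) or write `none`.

1 → match
2 → no match — must end with `2`
3 → no match
4 → no match

1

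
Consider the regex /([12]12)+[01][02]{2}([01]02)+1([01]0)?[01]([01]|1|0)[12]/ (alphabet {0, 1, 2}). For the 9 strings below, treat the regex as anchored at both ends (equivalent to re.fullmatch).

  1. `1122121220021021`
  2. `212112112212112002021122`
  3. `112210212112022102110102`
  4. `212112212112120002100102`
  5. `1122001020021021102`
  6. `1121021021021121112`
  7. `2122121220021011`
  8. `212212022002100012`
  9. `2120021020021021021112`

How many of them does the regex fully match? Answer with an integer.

1 → no match
2 → no match
3 → no match
4 → match
5 → no match
6 → no match
7 → match
8 → match
9 → match
Total matched: 4

4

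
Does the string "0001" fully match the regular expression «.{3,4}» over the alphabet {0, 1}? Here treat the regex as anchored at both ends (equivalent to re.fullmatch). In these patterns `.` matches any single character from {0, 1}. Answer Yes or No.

Yes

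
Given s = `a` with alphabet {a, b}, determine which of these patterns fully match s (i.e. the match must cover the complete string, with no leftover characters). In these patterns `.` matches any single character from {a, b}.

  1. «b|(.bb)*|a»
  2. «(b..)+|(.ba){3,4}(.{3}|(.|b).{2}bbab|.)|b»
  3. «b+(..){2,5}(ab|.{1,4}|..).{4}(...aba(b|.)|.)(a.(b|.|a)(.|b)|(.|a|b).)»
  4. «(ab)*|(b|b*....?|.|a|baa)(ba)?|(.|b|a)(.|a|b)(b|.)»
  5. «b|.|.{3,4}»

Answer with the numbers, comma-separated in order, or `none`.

1 → match
2 → no match
3 → no match — must start with `b`
4 → match
5 → match

1, 4, 5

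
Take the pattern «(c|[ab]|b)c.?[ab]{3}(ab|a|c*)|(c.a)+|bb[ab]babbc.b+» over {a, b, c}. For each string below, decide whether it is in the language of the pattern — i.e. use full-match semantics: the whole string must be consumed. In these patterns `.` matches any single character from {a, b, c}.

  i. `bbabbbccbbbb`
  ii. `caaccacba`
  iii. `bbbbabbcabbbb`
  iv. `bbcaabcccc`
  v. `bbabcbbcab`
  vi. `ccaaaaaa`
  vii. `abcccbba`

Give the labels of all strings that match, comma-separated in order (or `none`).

i → no match
ii → match
iii → match
iv → no match
v → no match
vi → no match
vii → no match

ii, iii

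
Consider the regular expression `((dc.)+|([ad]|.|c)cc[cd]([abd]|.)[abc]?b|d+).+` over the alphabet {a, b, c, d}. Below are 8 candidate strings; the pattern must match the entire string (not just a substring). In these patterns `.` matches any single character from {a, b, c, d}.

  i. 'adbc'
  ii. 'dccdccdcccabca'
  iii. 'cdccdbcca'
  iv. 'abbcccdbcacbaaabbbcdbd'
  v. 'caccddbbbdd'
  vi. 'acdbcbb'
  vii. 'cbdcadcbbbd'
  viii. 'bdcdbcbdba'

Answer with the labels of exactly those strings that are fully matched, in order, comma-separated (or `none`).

ii

i → no match
ii → match
iii → no match
iv → no match
v → no match
vi → no match
vii → no match
viii → no match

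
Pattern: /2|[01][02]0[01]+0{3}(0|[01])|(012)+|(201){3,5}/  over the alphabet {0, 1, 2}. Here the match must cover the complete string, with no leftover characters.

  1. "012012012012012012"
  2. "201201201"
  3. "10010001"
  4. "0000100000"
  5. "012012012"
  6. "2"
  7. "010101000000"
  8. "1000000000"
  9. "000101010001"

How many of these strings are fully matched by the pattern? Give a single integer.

8

1 → match
2 → match
3 → match
4 → match
5 → match
6 → match
7 → no match
8 → match
9 → match
Total matched: 8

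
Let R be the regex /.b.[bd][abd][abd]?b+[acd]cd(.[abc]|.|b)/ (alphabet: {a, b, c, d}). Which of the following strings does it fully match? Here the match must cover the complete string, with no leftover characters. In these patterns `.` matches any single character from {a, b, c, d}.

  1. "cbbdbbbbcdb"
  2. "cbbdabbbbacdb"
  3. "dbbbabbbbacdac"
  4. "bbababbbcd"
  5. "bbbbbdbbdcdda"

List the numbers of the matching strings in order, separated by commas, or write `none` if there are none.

2, 3, 5

1. "cbbdbbbbcdb" → no match
2 → match
3 → match
4. "bbababbbcd" → no match
5 → match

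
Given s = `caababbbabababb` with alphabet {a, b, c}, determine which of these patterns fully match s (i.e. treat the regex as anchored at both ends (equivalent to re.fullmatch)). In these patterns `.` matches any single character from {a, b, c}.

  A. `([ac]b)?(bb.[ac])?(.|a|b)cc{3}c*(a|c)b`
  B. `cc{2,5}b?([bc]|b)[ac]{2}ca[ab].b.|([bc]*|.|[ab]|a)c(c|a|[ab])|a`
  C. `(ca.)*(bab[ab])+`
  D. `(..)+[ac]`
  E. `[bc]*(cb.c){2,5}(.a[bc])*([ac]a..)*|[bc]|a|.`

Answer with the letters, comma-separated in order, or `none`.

A → no match
B → no match
C → match
D → no match
E → no match

C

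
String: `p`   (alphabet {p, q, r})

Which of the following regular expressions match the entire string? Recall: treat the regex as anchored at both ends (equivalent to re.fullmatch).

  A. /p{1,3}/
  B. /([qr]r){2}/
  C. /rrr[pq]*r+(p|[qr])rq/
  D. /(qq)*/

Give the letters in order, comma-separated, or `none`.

A

A → match
B → no match — must end with `r`
C → no match — must start with `rrr`
D → no match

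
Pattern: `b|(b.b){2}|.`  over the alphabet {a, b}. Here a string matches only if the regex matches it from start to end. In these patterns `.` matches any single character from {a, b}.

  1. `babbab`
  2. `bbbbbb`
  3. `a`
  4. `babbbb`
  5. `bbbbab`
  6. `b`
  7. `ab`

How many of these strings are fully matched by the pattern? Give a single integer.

1 → match
2 → match
3 → match
4 → match
5 → match
6 → match
7 → no match
Total matched: 6

6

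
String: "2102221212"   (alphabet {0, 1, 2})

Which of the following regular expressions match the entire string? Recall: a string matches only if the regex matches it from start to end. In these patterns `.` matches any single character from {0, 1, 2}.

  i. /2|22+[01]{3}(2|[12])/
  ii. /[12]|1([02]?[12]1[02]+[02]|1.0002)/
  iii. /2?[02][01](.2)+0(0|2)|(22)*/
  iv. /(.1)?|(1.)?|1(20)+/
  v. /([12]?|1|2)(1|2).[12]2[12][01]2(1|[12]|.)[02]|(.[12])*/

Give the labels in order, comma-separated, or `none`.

i → no match
ii → no match
iii → no match
iv → no match
v → match

v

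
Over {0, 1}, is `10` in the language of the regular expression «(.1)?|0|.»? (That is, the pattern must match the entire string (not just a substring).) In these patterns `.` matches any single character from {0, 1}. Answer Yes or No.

No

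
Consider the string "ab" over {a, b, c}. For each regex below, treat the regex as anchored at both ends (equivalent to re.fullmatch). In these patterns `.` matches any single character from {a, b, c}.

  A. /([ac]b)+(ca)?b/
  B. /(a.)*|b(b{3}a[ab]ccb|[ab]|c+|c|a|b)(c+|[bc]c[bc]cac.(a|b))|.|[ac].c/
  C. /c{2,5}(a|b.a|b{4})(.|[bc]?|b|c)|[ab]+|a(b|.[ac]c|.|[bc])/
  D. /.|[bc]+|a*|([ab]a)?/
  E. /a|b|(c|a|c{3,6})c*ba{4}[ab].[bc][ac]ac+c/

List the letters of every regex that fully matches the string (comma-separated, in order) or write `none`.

A → no match
B → match
C → match
D → no match
E → no match

B, C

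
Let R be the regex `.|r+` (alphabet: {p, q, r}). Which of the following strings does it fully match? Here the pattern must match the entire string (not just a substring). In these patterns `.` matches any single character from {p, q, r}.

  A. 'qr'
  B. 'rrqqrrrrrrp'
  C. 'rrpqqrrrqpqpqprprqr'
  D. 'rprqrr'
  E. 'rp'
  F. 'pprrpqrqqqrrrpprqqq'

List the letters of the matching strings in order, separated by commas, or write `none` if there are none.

A → no match
B → no match
C → no match
D → no match
E → no match
F → no match

none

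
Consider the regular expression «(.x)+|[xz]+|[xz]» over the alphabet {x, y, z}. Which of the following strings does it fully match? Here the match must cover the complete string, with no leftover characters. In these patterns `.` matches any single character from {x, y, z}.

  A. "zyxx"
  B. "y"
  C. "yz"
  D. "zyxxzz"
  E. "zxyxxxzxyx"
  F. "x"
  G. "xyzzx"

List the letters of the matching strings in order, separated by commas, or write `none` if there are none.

E, F

A → no match
B → no match
C → no match
D → no match
E → match
F → match
G → no match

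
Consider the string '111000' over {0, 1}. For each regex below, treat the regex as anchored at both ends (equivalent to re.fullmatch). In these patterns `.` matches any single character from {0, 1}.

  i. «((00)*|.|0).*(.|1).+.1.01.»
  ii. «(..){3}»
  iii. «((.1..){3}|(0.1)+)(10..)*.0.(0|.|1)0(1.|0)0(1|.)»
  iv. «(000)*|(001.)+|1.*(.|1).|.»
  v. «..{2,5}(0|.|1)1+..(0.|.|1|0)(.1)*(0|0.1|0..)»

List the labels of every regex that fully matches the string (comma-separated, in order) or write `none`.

ii, iv

i → no match
ii → match
iii → no match
iv → match
v → no match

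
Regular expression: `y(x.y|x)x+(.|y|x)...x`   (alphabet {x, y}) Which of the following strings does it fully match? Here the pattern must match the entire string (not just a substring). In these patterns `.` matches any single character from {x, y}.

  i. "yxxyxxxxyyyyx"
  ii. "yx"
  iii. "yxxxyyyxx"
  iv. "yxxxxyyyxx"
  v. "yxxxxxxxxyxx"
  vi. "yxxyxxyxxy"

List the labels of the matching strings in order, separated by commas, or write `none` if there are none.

i → match
ii → no match
iii → match
iv → match
v → match
vi → no match — must end with "x"

i, iii, iv, v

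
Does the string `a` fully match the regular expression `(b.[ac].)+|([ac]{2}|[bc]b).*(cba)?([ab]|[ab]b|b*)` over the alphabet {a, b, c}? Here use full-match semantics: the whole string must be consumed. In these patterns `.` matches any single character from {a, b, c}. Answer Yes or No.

No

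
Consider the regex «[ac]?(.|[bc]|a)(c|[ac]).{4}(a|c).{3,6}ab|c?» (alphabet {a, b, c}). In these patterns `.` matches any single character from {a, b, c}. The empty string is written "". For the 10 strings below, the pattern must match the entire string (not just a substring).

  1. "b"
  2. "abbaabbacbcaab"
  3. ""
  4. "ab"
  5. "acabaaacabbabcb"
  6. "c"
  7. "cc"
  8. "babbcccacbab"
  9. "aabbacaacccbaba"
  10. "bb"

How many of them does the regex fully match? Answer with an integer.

3

1. "b" → no match
2 → no match
3. "" → match
4. "ab" → no match
5 → no match
6. "c" → match
7. "cc" → no match
8. "babbcccacbab" → match
9 → no match
10. "bb" → no match
Total matched: 3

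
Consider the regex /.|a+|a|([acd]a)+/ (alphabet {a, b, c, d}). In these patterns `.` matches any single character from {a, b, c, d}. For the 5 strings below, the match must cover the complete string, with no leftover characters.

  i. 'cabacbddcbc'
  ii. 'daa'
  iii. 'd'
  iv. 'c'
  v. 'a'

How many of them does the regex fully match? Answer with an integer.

3

i. 'cabacbddcbc' → no match
ii. 'daa' → no match
iii. 'd' → match
iv. 'c' → match
v. 'a' → match
Total matched: 3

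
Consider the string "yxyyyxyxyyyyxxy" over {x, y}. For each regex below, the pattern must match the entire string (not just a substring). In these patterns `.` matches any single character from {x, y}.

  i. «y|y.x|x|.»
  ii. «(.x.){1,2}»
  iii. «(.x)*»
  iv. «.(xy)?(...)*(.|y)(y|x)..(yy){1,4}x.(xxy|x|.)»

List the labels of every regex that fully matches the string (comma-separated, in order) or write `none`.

i → no match
ii → no match
iii → no match
iv → match

iv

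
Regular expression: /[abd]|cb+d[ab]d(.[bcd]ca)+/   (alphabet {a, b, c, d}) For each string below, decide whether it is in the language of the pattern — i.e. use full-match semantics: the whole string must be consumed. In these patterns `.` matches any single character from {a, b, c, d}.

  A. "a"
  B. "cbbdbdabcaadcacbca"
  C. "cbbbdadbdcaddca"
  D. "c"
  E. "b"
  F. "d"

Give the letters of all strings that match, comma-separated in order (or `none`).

A, B, C, E, F

A → match
B → match
C → match
D → no match
E → match
F → match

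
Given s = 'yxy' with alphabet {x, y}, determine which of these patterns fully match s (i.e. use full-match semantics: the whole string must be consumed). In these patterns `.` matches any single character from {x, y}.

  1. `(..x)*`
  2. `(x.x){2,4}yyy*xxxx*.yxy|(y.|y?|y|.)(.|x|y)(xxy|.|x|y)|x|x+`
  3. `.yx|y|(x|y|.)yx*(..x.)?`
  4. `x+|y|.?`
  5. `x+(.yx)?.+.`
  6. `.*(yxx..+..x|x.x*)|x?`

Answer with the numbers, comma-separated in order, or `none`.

2, 6

1 → no match
2 → match
3 → no match
4 → no match
5 → no match — must start with 'x'
6 → match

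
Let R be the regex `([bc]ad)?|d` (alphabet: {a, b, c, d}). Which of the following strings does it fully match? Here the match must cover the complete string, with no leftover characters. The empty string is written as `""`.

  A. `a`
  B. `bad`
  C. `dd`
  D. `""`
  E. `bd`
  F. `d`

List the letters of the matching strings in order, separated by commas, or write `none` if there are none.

B, D, F

A → no match
B → match
C → no match
D → match
E → no match
F → match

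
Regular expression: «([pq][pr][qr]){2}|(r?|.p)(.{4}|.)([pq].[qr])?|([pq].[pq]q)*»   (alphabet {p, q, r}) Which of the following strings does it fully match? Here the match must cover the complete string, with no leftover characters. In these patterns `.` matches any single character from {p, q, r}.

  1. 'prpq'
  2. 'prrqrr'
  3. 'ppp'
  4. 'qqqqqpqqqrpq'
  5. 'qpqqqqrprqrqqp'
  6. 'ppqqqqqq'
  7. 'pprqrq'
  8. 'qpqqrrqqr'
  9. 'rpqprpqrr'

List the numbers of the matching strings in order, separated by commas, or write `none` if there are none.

1, 2, 3, 4, 6, 7, 8, 9

1 → match
2 → match
3 → match
4 → match
5 → no match
6 → match
7 → match
8 → match
9 → match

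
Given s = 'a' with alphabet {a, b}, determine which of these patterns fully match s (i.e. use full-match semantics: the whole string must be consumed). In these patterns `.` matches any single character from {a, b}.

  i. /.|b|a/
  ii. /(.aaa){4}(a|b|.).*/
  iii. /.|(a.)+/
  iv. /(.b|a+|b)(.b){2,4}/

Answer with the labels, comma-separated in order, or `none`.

i → match
ii → no match
iii → match
iv → no match — must end with 'b'

i, iii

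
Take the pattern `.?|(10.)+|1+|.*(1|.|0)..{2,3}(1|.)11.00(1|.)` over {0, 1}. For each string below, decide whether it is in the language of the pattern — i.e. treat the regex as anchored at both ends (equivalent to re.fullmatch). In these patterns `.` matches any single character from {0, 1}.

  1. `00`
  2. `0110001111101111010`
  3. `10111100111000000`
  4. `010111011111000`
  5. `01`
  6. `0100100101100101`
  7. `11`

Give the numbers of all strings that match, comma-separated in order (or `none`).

1 → no match
2 → no match
3 → no match
4 → match
5 → no match
6 → no match
7 → match

4, 7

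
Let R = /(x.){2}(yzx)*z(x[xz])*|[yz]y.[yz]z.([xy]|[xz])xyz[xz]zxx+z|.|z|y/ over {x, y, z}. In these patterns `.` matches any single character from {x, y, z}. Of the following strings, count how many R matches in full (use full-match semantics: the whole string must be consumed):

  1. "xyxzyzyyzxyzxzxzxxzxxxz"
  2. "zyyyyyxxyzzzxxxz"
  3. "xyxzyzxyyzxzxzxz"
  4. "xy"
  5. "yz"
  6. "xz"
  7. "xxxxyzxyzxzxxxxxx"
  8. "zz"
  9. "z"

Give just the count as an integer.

1 → no match
2 → no match
3 → no match
4 → no match
5 → no match
6 → no match
7 → match
8 → no match
9 → match
Total matched: 2

2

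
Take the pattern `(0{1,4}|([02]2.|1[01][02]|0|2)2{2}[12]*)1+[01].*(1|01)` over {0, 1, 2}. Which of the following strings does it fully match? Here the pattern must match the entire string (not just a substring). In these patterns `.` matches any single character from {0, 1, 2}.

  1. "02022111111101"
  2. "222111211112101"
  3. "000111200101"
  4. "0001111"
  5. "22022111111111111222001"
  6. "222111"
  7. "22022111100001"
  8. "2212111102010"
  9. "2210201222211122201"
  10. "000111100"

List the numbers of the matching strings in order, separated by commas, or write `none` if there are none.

1 → match
2 → match
3. "000111200101" → match
4. "0001111" → match
5 → match
6. "222111" → match
7 → match
8 → no match
9 → no match
10. "000111100" → no match

1, 2, 3, 4, 5, 6, 7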